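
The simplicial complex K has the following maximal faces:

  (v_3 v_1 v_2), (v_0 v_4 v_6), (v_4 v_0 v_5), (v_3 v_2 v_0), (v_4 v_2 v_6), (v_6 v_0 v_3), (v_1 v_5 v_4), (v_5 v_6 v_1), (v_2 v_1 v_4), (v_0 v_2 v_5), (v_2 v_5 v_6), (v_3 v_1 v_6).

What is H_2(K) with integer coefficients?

H_2 ≅ 0.

Fix the vertex order v_0 < v_1 < v_2 < v_3 < v_4 < v_5 < v_6 and write every simplex with vertices in increasing order. Then dim K = 2 and the simplices of K are:

  0-simplices (7): [v_0], [v_1], [v_2], [v_3], [v_4], [v_5], [v_6]
  1-simplices (18): (18 of them)
  2-simplices (12): (12 of them)

so the chain groups are C_0 ≅ Z^7, C_1 ≅ Z^18, C_2 ≅ Z^12.

Boundary ∂_1: C_1 → C_0 maps an edge to its endpoints' difference, ∂[p,q] = q − p. For instance
  ∂[v_2,v_6] = [v_6] − [v_2].
As a 7×18 matrix over Z this has rank 6, with invariant factors (1,1,1,1,1,1).

The boundary map ∂_2: C_2 → C_1 sends each 2-simplex [p,q,r] to [q,r] − [p,r] + [p,q]. For instance
  ∂[v_1,v_5,v_6] = [v_5,v_6] − [v_1,v_6] + [v_1,v_5],
  ∂[v_1,v_2,v_4] = [v_2,v_4] − [v_1,v_4] + [v_1,v_2].
This gives a 18×12 integer matrix of rank 12; reducing to Smith normal form yields diagonal entries (1,1,1,1,1,1,1,1,1,1,1,2).

Now H_k = ker ∂_k / im ∂_{k+1}, so:

  H_2: rank ker ∂_2 − rank ∂_3 = (12 − 12) − 0 = 0, and there is no ∂_3, so H_2 ≅ 0.

(K is a triangulation of the real projective plane RP^2.)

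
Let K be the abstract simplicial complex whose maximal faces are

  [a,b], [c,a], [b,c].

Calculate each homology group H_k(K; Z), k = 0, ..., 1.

H_0 ≅ Z,  H_1 ≅ Z.

Take the total order a < b < c on the vertex set. Then K (dimension 1) consists of the simplices:

  0-simplices (3): a, b, c
  1-simplices (3): ab, ac, bc

giving chain groups C_0 ≅ Z^3, C_1 ≅ Z^3.

∂_1: C_1 → C_0 sends each edge [p,q] (with p < q) to q − p. For instance
  ∂ac = c − a.
The 3×3 boundary matrix has rank 2 and Smith normal form diag(1,1).

Reading off H_k = ker ∂_k / im ∂_{k+1}:

  H_0: rank C_0 − rank ∂_1 = 3 − 2 = 1, and the invariant factors of ∂_1 are all 1, so H_0 = Z.
  H_1: rank ker ∂_1 − rank ∂_2 = (3 − 2) − 0 = 1, and there is no ∂_2, so H_1 = Z.

As a check, the Euler characteristic is 3 − 3 = 0, which agrees with 1 − 1 = 0.
(K is a triangulation of the circle S^1.)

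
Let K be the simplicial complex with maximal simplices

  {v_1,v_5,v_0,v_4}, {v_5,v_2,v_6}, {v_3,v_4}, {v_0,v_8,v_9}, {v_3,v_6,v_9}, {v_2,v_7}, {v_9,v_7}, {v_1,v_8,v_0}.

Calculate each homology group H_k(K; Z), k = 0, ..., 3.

H_0 ≅ Z,  H_1 ≅ Z^3,  H_2 = 0,  H_3 = 0.

Fix the vertex order v_0 < v_1 < v_2 < v_3 < v_4 < v_5 < v_6 < v_7 < v_8 < v_9 and write every simplex with vertices in increasing order. Then dim K = 3 and the simplices of K are:

  0-simplices (10): [v_0], [v_1], [v_2], [v_3], [v_4], [v_5], [v_6], [v_7], [v_8], [v_9]
  1-simplices (19): (19 of them)
  2-simplices (8): [v_0,v_1,v_4], [v_0,v_1,v_5], [v_0,v_1,v_8], [v_0,v_4,v_5], [v_0,v_8,v_9], [v_1,v_4,v_5], [v_2,v_5,v_6], [v_3,v_6,v_9]
  3-simplices (1): [v_0,v_1,v_4,v_5]

Hence C_0 ≅ Z^10, C_1 ≅ Z^19, C_2 ≅ Z^8, C_3 ≅ Z^1.

Boundary ∂_1: C_1 → C_0 is given by ∂[p,q] = [q] − [p].
This gives a 10×19 integer matrix of rank 9; reducing to Smith normal form yields diagonal entries (1,1,1,1,1,1,1,1,1).

Boundary ∂_2: C_2 → C_1 maps a triangle to the signed sum of its edges. For instance
  ∂[v_2,v_5,v_6] = [v_5,v_6] − [v_2,v_6] + [v_2,v_5],
  ∂[v_0,v_1,v_4] = [v_1,v_4] − [v_0,v_4] + [v_0,v_1].
This gives a 19×8 integer matrix of rank 7; reducing to Smith normal form yields diagonal entries (1,1,1,1,1,1,1).

Boundary ∂_3: C_3 → C_2 sends each 3-simplex σ to the alternating sum Σ_i (−1)^i (σ with its i-th vertex removed). For instance
  ∂[v_0,v_1,v_4,v_5] = [v_1,v_4,v_5] − [v_0,v_4,v_5] + [v_0,v_1,v_5] − [v_0,v_1,v_4].
This gives a 8×1 integer matrix of rank 1; reducing to Smith normal form yields diagonal entries (1).

Reading off H_k = ker ∂_k / im ∂_{k+1}:

  H_0: rank C_0 − rank ∂_1 = 10 − 9 = 1, and the invariant factors of ∂_1 are all 1, so H_0 ≅ Z.
  H_1: rank ker ∂_1 − rank ∂_2 = (19 − 9) − 7 = 3, and the invariant factors of ∂_2 are all 1, so H_1 ≅ Z^3.
  H_2: rank ker ∂_2 − rank ∂_3 = (8 − 7) − 1 = 0, and the invariant factors of ∂_3 are all 1, so H_2 ≅ 0.
  H_3: rank ker ∂_3 − rank ∂_4 = (1 − 1) − 0 = 0, and there is no ∂_4, so H_3 ≅ 0.

As a check, the Euler characteristic is 10 − 19 + 8 − 1 = -2, which agrees with 1 − 3 + 0 − 0 = -2.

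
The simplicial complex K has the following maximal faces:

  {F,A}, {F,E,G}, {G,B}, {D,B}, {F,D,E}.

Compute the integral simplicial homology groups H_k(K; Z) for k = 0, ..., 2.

H_0 = Z,  H_1 = Z,  H_2 = 0.

Take the total order A < B < D < E < F < G on the vertex set. Then K (dimension 2) consists of the simplices:

  0-simplices (6): A, B, D, E, F, G
  1-simplices (8): AF, BD, BG, DE, DF, EF, EG, FG
  2-simplices (2): DEF, EFG

so the chain groups are C_0 ≅ Z^6, C_1 ≅ Z^8, C_2 ≅ Z^2.

The boundary map ∂_1: C_1 → C_0 sends each edge [p,q] (with p < q) to q − p. For instance
  ∂EG = G − E.
As a 6×8 matrix over Z this has rank 5, with invariant factors (1,1,1,1,1).

The boundary map ∂_2: C_2 → C_1 acts by ∂[p,q,r] = [q,r] − [p,r] + [p,q]. For instance
  ∂EFG = FG − EG + EF,
  ∂DEF = EF − DF + DE.
As a 8×2 matrix over Z this has rank 2, with invariant factors (1,1).

From H_k ≅ ker(∂_k) / im(∂_{k+1}) we obtain:

  H_0: rank C_0 − rank ∂_1 = 6 − 5 = 1, and the invariant factors of ∂_1 are all 1, so H_0 ≅ Z.
  H_1: rank ker ∂_1 − rank ∂_2 = (8 − 5) − 2 = 1, and the invariant factors of ∂_2 are all 1, so H_1 ≅ Z.
  H_2: rank ker ∂_2 − rank ∂_3 = (2 − 2) − 0 = 0, and there is no ∂_3, so H_2 ≅ 0.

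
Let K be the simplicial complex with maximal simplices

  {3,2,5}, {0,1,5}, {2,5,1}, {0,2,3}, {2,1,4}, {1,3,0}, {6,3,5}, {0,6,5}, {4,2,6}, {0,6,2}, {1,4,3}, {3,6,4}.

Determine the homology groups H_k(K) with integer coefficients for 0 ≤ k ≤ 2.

H_0 = Z,  H_1 = Z/2,  H_2 = 0.

Fix the vertex order 0 < 1 < 2 < 3 < 4 < 5 < 6 and write every simplex with vertices in increasing order. Then dim K = 2 and the simplices of K are:

  0-simplices (7): [0], [1], [2], [3], [4], [5], [6]
  1-simplices (18): [0,1], [0,2], [0,3], [0,5], [0,6], [1,2], [1,3], [1,4], [1,5], [2,3], [2,4], [2,5], [2,6], [3,4], [3,5], [3,6], [4,6], [5,6]
  2-simplices (12): [0,1,3], [0,1,5], [0,2,3], [0,2,6], [0,5,6], [1,2,4], [1,2,5], [1,3,4], [2,3,5], [2,4,6], [3,4,6], [3,5,6]

giving chain groups C_0 ≅ Z^7, C_1 ≅ Z^18, C_2 ≅ Z^12.

Boundary ∂_1: C_1 → C_0 maps an edge to its endpoints' difference, ∂[p,q] = q − p.
The 7×18 boundary matrix has rank 6 and Smith normal form diag(1,1,1,1,1,1).

∂_2: C_2 → C_1 acts by ∂[p,q,r] = [q,r] − [p,r] + [p,q]. For instance
  ∂[3,5,6] = [5,6] − [3,6] + [3,5],
  ∂[0,1,3] = [1,3] − [0,3] + [0,1].
As a 18×12 matrix over Z this has rank 12, with invariant factors (1,1,1,1,1,1,1,1,1,1,1,2).

Reading off H_k = ker ∂_k / im ∂_{k+1}:

  H_0: rank C_0 − rank ∂_1 = 7 − 6 = 1, and the invariant factors of ∂_1 are all 1, so H_0 ≅ Z.
  H_1: rank ker ∂_1 − rank ∂_2 = (18 − 6) − 12 = 0, and ∂_2 has invariant factor 2 > 1, so H_1 ≅ Z/2.
  H_2: rank ker ∂_2 − rank ∂_3 = (12 − 12) − 0 = 0, and there is no ∂_3, so H_2 ≅ 0.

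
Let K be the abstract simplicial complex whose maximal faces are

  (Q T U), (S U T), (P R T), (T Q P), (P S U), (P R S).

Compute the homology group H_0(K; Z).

H_0 = Z.

Take the total order P < Q < R < S < T < U on the vertex set. Then K (dimension 2) consists of the simplices:

  0-simplices (6): P, Q, R, S, T, U
  1-simplices (12): PQ, PR, PS, PT, PU, QT, QU, RS, RT, ST, SU, TU
  2-simplices (6): PQT, PRS, PRT, PSU, QTU, STU

so the chain groups are C_0 ≅ Z^6, C_1 ≅ Z^12, C_2 ≅ Z^6.

The boundary map ∂_1: C_1 → C_0 maps an edge to its endpoints' difference, ∂[p,q] = q − p. For instance
  ∂PT = T − P.
This gives a 6×12 integer matrix of rank 5; reducing to Smith normal form yields diagonal entries (1,1,1,1,1).

The boundary map ∂_2: C_2 → C_1 acts by ∂[p,q,r] = [q,r] − [p,r] + [p,q]. For instance
  ∂PSU = SU − PU + PS,
  ∂STU = TU − SU + ST.
The 12×6 boundary matrix has rank 6 and Smith normal form diag(1,1,1,1,1,1).

Now H_k = ker ∂_k / im ∂_{k+1}, so:

  H_0: rank C_0 − rank ∂_1 = 6 − 5 = 1, and the invariant factors of ∂_1 are all 1, so H_0 ≅ Z.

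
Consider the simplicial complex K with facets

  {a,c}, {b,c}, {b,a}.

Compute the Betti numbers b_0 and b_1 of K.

Fix the vertex order a < b < c and write every simplex with vertices in increasing order. Then dim K = 1 and the simplices of K are:

  0-simplices (3): a, b, c
  1-simplices (3): ab, ac, bc

Hence C_0 ≅ Z^3, C_1 ≅ Z^3.

Boundary ∂_1: C_1 → C_0 maps an edge to its endpoints' difference, ∂[p,q] = q − p.
The 3×3 boundary matrix has rank 2 and Smith normal form diag(1,1).

Computing H_k = (kernel of ∂_k) / (image of ∂_{k+1}):

  H_0: rank C_0 − rank ∂_1 = 3 − 2 = 1, and the invariant factors of ∂_1 are all 1, so H_0 = Z.
  H_1: rank ker ∂_1 − rank ∂_2 = (3 − 2) − 0 = 1, and there is no ∂_2, so H_1 = Z.

As a check, the Euler characteristic is 3 − 3 = 0, which agrees with 1 − 1 = 0.

Hence the Betti numbers are b_0 = 1, b_1 = 1.

b_0 = 1, b_1 = 1.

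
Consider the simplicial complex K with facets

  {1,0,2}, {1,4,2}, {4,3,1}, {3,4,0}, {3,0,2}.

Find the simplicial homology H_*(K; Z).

H_0 ≅ Z,  H_1 ≅ Z,  H_2 = 0.

Order the vertices as 0 < 1 < 2 < 3 < 4. Listing each simplex with vertices in this order, K has dimension 2 with simplices:

  0-simplices (5): [0], [1], [2], [3], [4]
  1-simplices (10): [0,1], [0,2], [0,3], [0,4], [1,2], [1,3], [1,4], [2,3], [2,4], [3,4]
  2-simplices (5): [0,1,2], [0,2,3], [0,3,4], [1,2,4], [1,3,4]

Hence C_0 ≅ Z^5, C_1 ≅ Z^10, C_2 ≅ Z^5.

Boundary ∂_1: C_1 → C_0 sends each edge [p,q] (with p < q) to q − p. For instance
  ∂[0,1] = [1] − [0].
The resulting 5×10 matrix has rank 4, and its Smith normal form has invariant factors (1,1,1,1).

Boundary ∂_2: C_2 → C_1 maps a triangle to the signed sum of its edges. For instance
  ∂[0,2,3] = [2,3] − [0,3] + [0,2],
  ∂[0,3,4] = [3,4] − [0,4] + [0,3].
This gives a 10×5 integer matrix of rank 5; reducing to Smith normal form yields diagonal entries (1,1,1,1,1).

Reading off H_k = ker ∂_k / im ∂_{k+1}:

  H_0: rank C_0 − rank ∂_1 = 5 − 4 = 1, and the invariant factors of ∂_1 are all 1, so H_0 = Z.
  H_1: rank ker ∂_1 − rank ∂_2 = (10 − 4) − 5 = 1, and the invariant factors of ∂_2 are all 1, so H_1 = Z.
  H_2: rank ker ∂_2 − rank ∂_3 = (5 − 5) − 0 = 0, and there is no ∂_3, so H_2 = 0.

(K is a triangulation of the Möbius band.)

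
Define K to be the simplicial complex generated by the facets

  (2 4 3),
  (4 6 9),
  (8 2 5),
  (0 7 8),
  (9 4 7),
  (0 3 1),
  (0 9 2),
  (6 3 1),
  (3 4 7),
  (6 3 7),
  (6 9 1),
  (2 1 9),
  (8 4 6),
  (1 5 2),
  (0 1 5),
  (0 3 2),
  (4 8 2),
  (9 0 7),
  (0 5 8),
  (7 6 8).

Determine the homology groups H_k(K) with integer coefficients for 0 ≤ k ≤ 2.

We work with the vertex ordering 0 < 1 < 2 < 3 < 4 < 5 < 6 < 7 < 8 < 9. The simplices of K, each written with vertices in increasing order, are:

  0-simplices (10): [0], [1], [2], [3], [4], [5], [6], [7], [8], [9]
  1-simplices (30): (30 of them)
  2-simplices (20): (20 of them)

giving chain groups C_0 ≅ Z^10, C_1 ≅ Z^30, C_2 ≅ Z^20.

∂_1: C_1 → C_0 maps an edge to its endpoints' difference, ∂[p,q] = q − p.
This gives a 10×30 integer matrix of rank 9; reducing to Smith normal form yields diagonal entries (1,1,1,1,1,1,1,1,1).

Boundary ∂_2: C_2 → C_1 maps a triangle to the signed sum of its edges. For instance
  ∂[0,5,8] = [5,8] − [0,8] + [0,5],
  ∂[2,5,8] = [5,8] − [2,8] + [2,5].
This gives a 30×20 integer matrix of rank 20; reducing to Smith normal form yields diagonal entries (1,1,1,1,1,1,1,1,1,1,1,1,1,1,1,1,1,1,1,2).

From H_k ≅ ker(∂_k) / im(∂_{k+1}) we obtain:

  H_0: rank C_0 − rank ∂_1 = 10 − 9 = 1, and the invariant factors of ∂_1 are all 1, so H_0 = Z.
  H_1: rank ker ∂_1 − rank ∂_2 = (30 − 9) − 20 = 1, and ∂_2 has invariant factor 2 > 1, so H_1 = Z ⊕ Z/2.
  H_2: rank ker ∂_2 − rank ∂_3 = (20 − 20) − 0 = 0, and there is no ∂_3, so H_2 = 0.

(K is a triangulation of the Klein bottle.)

H_0 = Z,  H_1 = Z ⊕ Z/2,  H_2 = 0.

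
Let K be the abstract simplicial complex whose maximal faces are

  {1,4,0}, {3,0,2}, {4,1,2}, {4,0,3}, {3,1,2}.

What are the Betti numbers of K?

b_0 = 1, b_1 = 1, b_2 = 0.

Order the vertices as 0 < 1 < 2 < 3 < 4. Listing each simplex with vertices in this order, K has dimension 2 with simplices:

  0-simplices (5): [0], [1], [2], [3], [4]
  1-simplices (10): [0,1], [0,2], [0,3], [0,4], [1,2], [1,3], [1,4], [2,3], [2,4], [3,4]
  2-simplices (5): [0,1,4], [0,2,3], [0,3,4], [1,2,3], [1,2,4]

so the chain groups are C_0 ≅ Z^5, C_1 ≅ Z^10, C_2 ≅ Z^5.

The boundary map ∂_1: C_1 → C_0 sends each edge [p,q] (with p < q) to q − p. For instance
  ∂[1,4] = [4] − [1].
As a 5×10 matrix over Z this has rank 4, with invariant factors (1,1,1,1).

The boundary map ∂_2: C_2 → C_1 sends each 2-simplex [p,q,r] to [q,r] − [p,r] + [p,q]. For instance
  ∂[0,2,3] = [2,3] − [0,3] + [0,2],
  ∂[1,2,3] = [2,3] − [1,3] + [1,2].
This gives a 10×5 integer matrix of rank 5; reducing to Smith normal form yields diagonal entries (1,1,1,1,1).

Now H_k = ker ∂_k / im ∂_{k+1}, so:

  H_0: rank C_0 − rank ∂_1 = 5 − 4 = 1, and the invariant factors of ∂_1 are all 1, so H_0 = Z.
  H_1: rank ker ∂_1 − rank ∂_2 = (10 − 4) − 5 = 1, and the invariant factors of ∂_2 are all 1, so H_1 = Z.
  H_2: rank ker ∂_2 − rank ∂_3 = (5 − 5) − 0 = 0, and there is no ∂_3, so H_2 = 0.

As a check, the Euler characteristic is 5 − 10 + 5 = 0, which agrees with 1 − 1 + 0 = 0.
(K is a triangulation of the Möbius band.)

Hence the Betti numbers are b_0 = 1, b_1 = 1, b_2 = 0.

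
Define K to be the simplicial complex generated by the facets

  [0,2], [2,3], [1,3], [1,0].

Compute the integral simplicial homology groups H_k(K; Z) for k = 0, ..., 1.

Take the total order 0 < 1 < 2 < 3 on the vertex set. Then K (dimension 1) consists of the simplices:

  0-simplices (4): [0], [1], [2], [3]
  1-simplices (4): [0,1], [0,2], [1,3], [2,3]

so the chain groups are C_0 ≅ Z^4, C_1 ≅ Z^4.

The boundary map ∂_1: C_1 → C_0 sends each edge [p,q] (with p < q) to q − p.
This gives a 4×4 integer matrix of rank 3; reducing to Smith normal form yields diagonal entries (1,1,1).

From H_k ≅ ker(∂_k) / im(∂_{k+1}) we obtain:

  H_0: rank C_0 − rank ∂_1 = 4 − 3 = 1, and the invariant factors of ∂_1 are all 1, so H_0 = Z.
  H_1: rank ker ∂_1 − rank ∂_2 = (4 − 3) − 0 = 1, and there is no ∂_2, so H_1 = Z.

H_0 ≅ Z,  H_1 ≅ Z.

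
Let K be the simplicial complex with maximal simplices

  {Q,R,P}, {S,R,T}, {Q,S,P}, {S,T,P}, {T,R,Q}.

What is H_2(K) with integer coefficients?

Fix the vertex order P < Q < R < S < T and write every simplex with vertices in increasing order. Then dim K = 2 and the simplices of K are:

  0-simplices (5): P, Q, R, S, T
  1-simplices (10): PQ, PR, PS, PT, QR, QS, QT, RS, RT, ST
  2-simplices (5): PQR, PQS, PST, QRT, RST

Hence C_0 ≅ Z^5, C_1 ≅ Z^10, C_2 ≅ Z^5.

Boundary ∂_1: C_1 → C_0 maps an edge to its endpoints' difference, ∂[p,q] = q − p.
As a 5×10 matrix over Z this has rank 4, with invariant factors (1,1,1,1).

∂_2: C_2 → C_1 acts by ∂[p,q,r] = [q,r] − [p,r] + [p,q]. For instance
  ∂QRT = RT − QT + QR,
  ∂PST = ST − PT + PS.
The resulting 10×5 matrix has rank 5, and its Smith normal form has invariant factors (1,1,1,1,1).

Reading off H_k = ker ∂_k / im ∂_{k+1}:

  H_2: rank ker ∂_2 − rank ∂_3 = (5 − 5) − 0 = 0, and there is no ∂_3, so H_2 ≅ 0.

(K is a triangulation of the Möbius band.)

H_2 ≅ 0.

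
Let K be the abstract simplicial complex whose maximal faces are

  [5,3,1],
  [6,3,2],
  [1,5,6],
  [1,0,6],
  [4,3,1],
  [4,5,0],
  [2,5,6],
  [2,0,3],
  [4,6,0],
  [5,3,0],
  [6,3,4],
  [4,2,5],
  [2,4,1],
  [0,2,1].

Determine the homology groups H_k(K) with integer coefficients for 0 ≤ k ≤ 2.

H_0 ≅ Z,  H_1 ≅ Z^2,  H_2 ≅ Z.

Fix the vertex order 0 < 1 < 2 < 3 < 4 < 5 < 6 and write every simplex with vertices in increasing order. Then dim K = 2 and the simplices of K are:

  0-simplices (7): [0], [1], [2], [3], [4], [5], [6]
  1-simplices (21): [0,1], [0,2], [0,3], [0,4], [0,5], [0,6], [1,2], [1,3], [1,4], [1,5], [1,6], [2,3], [2,4], [2,5], [2,6], [3,4], [3,5], [3,6], [4,5], [4,6], [5,6]
  2-simplices (14): [0,1,2], [0,1,6], [0,2,3], [0,3,5], [0,4,5], [0,4,6], [1,2,4], [1,3,4], [1,3,5], [1,5,6], [2,3,6], [2,4,5], [2,5,6], [3,4,6]

Hence C_0 ≅ Z^7, C_1 ≅ Z^21, C_2 ≅ Z^14.

Boundary ∂_1: C_1 → C_0 is given by ∂[p,q] = [q] − [p]. For instance
  ∂[2,4] = [4] − [2].
This gives a 7×21 integer matrix of rank 6; reducing to Smith normal form yields diagonal entries (1,1,1,1,1,1).

∂_2: C_2 → C_1 acts by ∂[p,q,r] = [q,r] − [p,r] + [p,q]. For instance
  ∂[0,2,3] = [2,3] − [0,3] + [0,2],
  ∂[1,2,4] = [2,4] − [1,4] + [1,2].
The resulting 21×14 matrix has rank 13, and its Smith normal form has invariant factors (1,1,1,1,1,1,1,1,1,1,1,1,1).

Now H_k = ker ∂_k / im ∂_{k+1}, so:

  H_0: rank C_0 − rank ∂_1 = 7 − 6 = 1, and the invariant factors of ∂_1 are all 1, so H_0 = Z.
  H_1: rank ker ∂_1 − rank ∂_2 = (21 − 6) − 13 = 2, and the invariant factors of ∂_2 are all 1, so H_1 = Z^2.
  H_2: rank ker ∂_2 − rank ∂_3 = (14 − 13) − 0 = 1, and there is no ∂_3, so H_2 = Z.

(K is a triangulation of the torus T^2.)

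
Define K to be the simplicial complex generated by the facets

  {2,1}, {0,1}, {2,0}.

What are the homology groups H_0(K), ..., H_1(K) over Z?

H_0 ≅ Z,  H_1 ≅ Z.

Take the total order 0 < 1 < 2 on the vertex set. Then K (dimension 1) consists of the simplices:

  0-simplices (3): [0], [1], [2]
  1-simplices (3): [0,1], [0,2], [1,2]

Hence C_0 ≅ Z^3, C_1 ≅ Z^3.

∂_1: C_1 → C_0 is given by ∂[p,q] = [q] − [p].
As a 3×3 matrix over Z this has rank 2, with invariant factors (1,1).

Computing H_k = (kernel of ∂_k) / (image of ∂_{k+1}):

  H_0: rank C_0 − rank ∂_1 = 3 − 2 = 1, and the invariant factors of ∂_1 are all 1, so H_0 = Z.
  H_1: rank ker ∂_1 − rank ∂_2 = (3 − 2) − 0 = 1, and there is no ∂_2, so H_1 = Z.

As a check, the Euler characteristic is 3 − 3 = 0, which agrees with 1 − 1 = 0.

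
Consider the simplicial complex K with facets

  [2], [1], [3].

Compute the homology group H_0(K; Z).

H_0 ≅ Z^3.

We work with the vertex ordering 1 < 2 < 3. The simplices of K, each written with vertices in increasing order, are:

  0-simplices (3): [1], [2], [3]

Hence C_0 ≅ Z^3.

Computing H_k = (kernel of ∂_k) / (image of ∂_{k+1}):

  H_0: rank C_0 − rank ∂_1 = 3 − 0 = 3, and there is no ∂_1, so H_0 ≅ Z^3.

(K is a triangulation of a set of 3 points.)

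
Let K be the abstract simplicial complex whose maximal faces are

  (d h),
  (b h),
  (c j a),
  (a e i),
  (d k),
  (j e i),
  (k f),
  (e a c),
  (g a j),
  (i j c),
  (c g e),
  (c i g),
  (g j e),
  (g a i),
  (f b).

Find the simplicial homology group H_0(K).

We work with the vertex ordering a < b < c < d < e < f < g < h < i < j < k. The simplices of K, each written with vertices in increasing order, are:

  0-simplices (11): a, b, c, d, e, f, g, h, i, j, k
  1-simplices (20): ac, ae, ag, ai, aj, bf, bh, ce, cg, ci, cj, dh, dk, eg, ei, ej, fk, gi, gj, ij
  2-simplices (10): ace, acj, aei, agi, agj, ceg, cgi, cij, egj, eij

so the chain groups are C_0 ≅ Z^11, C_1 ≅ Z^20, C_2 ≅ Z^10.

Boundary ∂_1: C_1 → C_0 maps an edge to its endpoints' difference, ∂[p,q] = q − p.
The resulting 11×20 matrix has rank 9, and its Smith normal form has invariant factors (1,1,1,1,1,1,1,1,1).

Boundary ∂_2: C_2 → C_1 maps a triangle to the signed sum of its edges. For instance
  ∂eij = ij − ej + ei,
  ∂egj = gj − ej + eg.
The 20×10 boundary matrix has rank 10 and Smith normal form diag(1,1,1,1,1,1,1,1,1,2).

Reading off H_k = ker ∂_k / im ∂_{k+1}:

  H_0: rank C_0 − rank ∂_1 = 11 − 9 = 2, and the invariant factors of ∂_1 are all 1, so H_0 = Z^2.

(K is a triangulation of the disjoint union of the real projective plane RP^2 and the circle S^1.)

H_0 = Z^2.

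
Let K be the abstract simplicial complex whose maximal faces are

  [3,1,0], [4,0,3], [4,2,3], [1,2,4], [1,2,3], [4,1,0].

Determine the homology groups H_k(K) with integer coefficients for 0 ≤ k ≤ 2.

We work with the vertex ordering 0 < 1 < 2 < 3 < 4. The simplices of K, each written with vertices in increasing order, are:

  0-simplices (5): [0], [1], [2], [3], [4]
  1-simplices (9): [0,1], [0,3], [0,4], [1,2], [1,3], [1,4], [2,3], [2,4], [3,4]
  2-simplices (6): [0,1,3], [0,1,4], [0,3,4], [1,2,3], [1,2,4], [2,3,4]

so the chain groups are C_0 ≅ Z^5, C_1 ≅ Z^9, C_2 ≅ Z^6.

The boundary map ∂_1: C_1 → C_0 is given by ∂[p,q] = [q] − [p].
This gives a 5×9 integer matrix of rank 4; reducing to Smith normal form yields diagonal entries (1,1,1,1).

Boundary ∂_2: C_2 → C_1 acts by ∂[p,q,r] = [q,r] − [p,r] + [p,q]. For instance
  ∂[0,3,4] = [3,4] − [0,4] + [0,3],
  ∂[1,2,4] = [2,4] − [1,4] + [1,2].
This gives a 9×6 integer matrix of rank 5; reducing to Smith normal form yields diagonal entries (1,1,1,1,1).

Reading off H_k = ker ∂_k / im ∂_{k+1}:

  H_0: rank C_0 − rank ∂_1 = 5 − 4 = 1, and the invariant factors of ∂_1 are all 1, so H_0 = Z.
  H_1: rank ker ∂_1 − rank ∂_2 = (9 − 4) − 5 = 0, and the invariant factors of ∂_2 are all 1, so H_1 = 0.
  H_2: rank ker ∂_2 − rank ∂_3 = (6 − 5) − 0 = 1, and there is no ∂_3, so H_2 = Z.

(K is a triangulation of the 2-sphere S^2.)

H_0 = Z,  H_1 = 0,  H_2 = Z.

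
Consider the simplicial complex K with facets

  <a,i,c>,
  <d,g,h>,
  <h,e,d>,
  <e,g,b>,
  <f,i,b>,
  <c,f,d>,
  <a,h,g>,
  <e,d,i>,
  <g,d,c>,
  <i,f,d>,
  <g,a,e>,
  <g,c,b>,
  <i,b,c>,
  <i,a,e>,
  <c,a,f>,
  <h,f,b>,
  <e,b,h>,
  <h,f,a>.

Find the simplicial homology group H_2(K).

Order the vertices as a < b < c < d < e < f < g < h < i. Listing each simplex with vertices in this order, K has dimension 2 with simplices:

  0-simplices (9): a, b, c, d, e, f, g, h, i
  1-simplices (27): ac, ae, af, ag, ah, ai, bc, be, bf, bg, bh, bi, cd, cf, cg, ci, de, df, dg, dh, di, eg, eh, ei, fh, fi, gh
  2-simplices (18): acf, aci, aeg, aei, afh, agh, bcg, bci, beg, beh, bfh, bfi, cdf, cdg, deh, dei, dfi, dgh

Hence C_0 ≅ Z^9, C_1 ≅ Z^27, C_2 ≅ Z^18.

∂_1: C_1 → C_0 is given by ∂[p,q] = [q] − [p]. For instance
  ∂af = f − a.
This gives a 9×27 integer matrix of rank 8; reducing to Smith normal form yields diagonal entries (1,1,1,1,1,1,1,1).

Boundary ∂_2: C_2 → C_1 sends each 2-simplex [p,q,r] to [q,r] − [p,r] + [p,q]. For instance
  ∂dei = ei − di + de,
  ∂aeg = eg − ag + ae.
The resulting 27×18 matrix has rank 18, and its Smith normal form has invariant factors (1,1,1,1,1,1,1,1,1,1,1,1,1,1,1,1,1,2).

Now H_k = ker ∂_k / im ∂_{k+1}, so:

  H_2: rank ker ∂_2 − rank ∂_3 = (18 − 18) − 0 = 0, and there is no ∂_3, so H_2 = 0.

(K is a triangulation of the Klein bottle.)

H_2 = 0.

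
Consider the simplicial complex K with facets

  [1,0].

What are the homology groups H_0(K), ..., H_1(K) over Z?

We work with the vertex ordering 0 < 1. The simplices of K, each written with vertices in increasing order, are:

  0-simplices (2): [0], [1]
  1-simplices (1): [0,1]

so the chain groups are C_0 ≅ Z^2, C_1 ≅ Z^1.

The boundary map ∂_1: C_1 → C_0 maps an edge to its endpoints' difference, ∂[p,q] = q − p.
As a 2×1 matrix over Z this has rank 1, with invariant factors (1).

From H_k ≅ ker(∂_k) / im(∂_{k+1}) we obtain:

  H_0: rank C_0 − rank ∂_1 = 2 − 1 = 1, and the invariant factors of ∂_1 are all 1, so H_0 = Z.
  H_1: rank ker ∂_1 − rank ∂_2 = (1 − 1) − 0 = 0, and there is no ∂_2, so H_1 = 0.

As a check, the Euler characteristic is 2 − 1 = 1, which agrees with 1 − 0 = 1.
(K is a triangulation of the 1-simplex.)

H_0 ≅ Z,  H_1 = 0.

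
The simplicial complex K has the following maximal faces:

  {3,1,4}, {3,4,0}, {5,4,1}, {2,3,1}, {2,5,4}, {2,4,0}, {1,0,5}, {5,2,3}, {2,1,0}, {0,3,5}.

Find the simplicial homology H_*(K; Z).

H_0 ≅ Z,  H_1 ≅ Z_2,  H_2 = 0.

Take the total order 0 < 1 < 2 < 3 < 4 < 5 on the vertex set. Then K (dimension 2) consists of the simplices:

  0-simplices (6): [0], [1], [2], [3], [4], [5]
  1-simplices (15): [0,1], [0,2], [0,3], [0,4], [0,5], [1,2], [1,3], [1,4], [1,5], [2,3], [2,4], [2,5], [3,4], [3,5], [4,5]
  2-simplices (10): [0,1,2], [0,1,5], [0,2,4], [0,3,4], [0,3,5], [1,2,3], [1,3,4], [1,4,5], [2,3,5], [2,4,5]

giving chain groups C_0 ≅ Z^6, C_1 ≅ Z^15, C_2 ≅ Z^10.

∂_1: C_1 → C_0 maps an edge to its endpoints' difference, ∂[p,q] = q − p.
As a 6×15 matrix over Z this has rank 5, with invariant factors (1,1,1,1,1).

∂_2: C_2 → C_1 acts by ∂[p,q,r] = [q,r] − [p,r] + [p,q]. For instance
  ∂[1,3,4] = [3,4] − [1,4] + [1,3],
  ∂[1,4,5] = [4,5] − [1,5] + [1,4].
The 15×10 boundary matrix has rank 10 and Smith normal form diag(1,1,1,1,1,1,1,1,1,2).

Computing H_k = (kernel of ∂_k) / (image of ∂_{k+1}):

  H_0: rank C_0 − rank ∂_1 = 6 − 5 = 1, and the invariant factors of ∂_1 are all 1, so H_0 = Z.
  H_1: rank ker ∂_1 − rank ∂_2 = (15 − 5) − 10 = 0, and ∂_2 has invariant factor 2 > 1, so H_1 = Z_2.
  H_2: rank ker ∂_2 − rank ∂_3 = (10 − 10) − 0 = 0, and there is no ∂_3, so H_2 = 0.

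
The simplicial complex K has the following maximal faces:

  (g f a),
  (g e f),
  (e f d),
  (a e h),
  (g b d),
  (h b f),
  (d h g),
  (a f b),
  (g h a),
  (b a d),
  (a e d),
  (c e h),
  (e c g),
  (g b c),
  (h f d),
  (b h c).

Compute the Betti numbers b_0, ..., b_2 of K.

b_0 = 1, b_1 = 2, b_2 = 1.

K has 8 vertices, 24 edges, 16 triangles.
rank ∂_0 = 0, rank ∂_1 = 7 ⇒ b_0 = 8 − 0 − 7 = 1; all invariant factors of ∂_1 are 1 so no torsion. So H_0 ≅ Z.
rank ∂_1 = 7, rank ∂_2 = 15 ⇒ b_1 = 24 − 7 − 15 = 2; all invariant factors of ∂_2 are 1 so no torsion. So H_1 ≅ Z^2.
rank ∂_2 = 15, rank ∂_3 = 0 ⇒ b_2 = 16 − 15 − 0 = 1. So H_2 ≅ Z.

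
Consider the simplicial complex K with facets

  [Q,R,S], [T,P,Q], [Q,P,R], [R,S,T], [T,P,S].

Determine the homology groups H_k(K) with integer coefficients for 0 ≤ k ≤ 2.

We work with the vertex ordering P < Q < R < S < T. The simplices of K, each written with vertices in increasing order, are:

  0-simplices (5): P, Q, R, S, T
  1-simplices (10): PQ, PR, PS, PT, QR, QS, QT, RS, RT, ST
  2-simplices (5): PQR, PQT, PST, QRS, RST

so the chain groups are C_0 ≅ Z^5, C_1 ≅ Z^10, C_2 ≅ Z^5.

Boundary ∂_1: C_1 → C_0 is given by ∂[p,q] = [q] − [p]. For instance
  ∂PT = T − P.
As a 5×10 matrix over Z this has rank 4, with invariant factors (1,1,1,1).

∂_2: C_2 → C_1 acts by ∂[p,q,r] = [q,r] − [p,r] + [p,q]. For instance
  ∂RST = ST − RT + RS,
  ∂PST = ST − PT + PS.
The resulting 10×5 matrix has rank 5, and its Smith normal form has invariant factors (1,1,1,1,1).

Computing H_k = (kernel of ∂_k) / (image of ∂_{k+1}):

  H_0: rank C_0 − rank ∂_1 = 5 − 4 = 1, and the invariant factors of ∂_1 are all 1, so H_0 ≅ Z.
  H_1: rank ker ∂_1 − rank ∂_2 = (10 − 4) − 5 = 1, and the invariant factors of ∂_2 are all 1, so H_1 ≅ Z.
  H_2: rank ker ∂_2 − rank ∂_3 = (5 − 5) − 0 = 0, and there is no ∂_3, so H_2 ≅ 0.

H_0 ≅ Z,  H_1 ≅ Z,  H_2 = 0.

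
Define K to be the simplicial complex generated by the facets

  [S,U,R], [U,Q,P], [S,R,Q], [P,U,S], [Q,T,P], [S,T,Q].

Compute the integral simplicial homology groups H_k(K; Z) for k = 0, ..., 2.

Take the total order P < Q < R < S < T < U on the vertex set. Then K (dimension 2) consists of the simplices:

  0-simplices (6): P, Q, R, S, T, U
  1-simplices (12): PQ, PS, PT, PU, QR, QS, QT, QU, RS, RU, ST, SU
  2-simplices (6): PQT, PQU, PSU, QRS, QST, RSU

Hence C_0 ≅ Z^6, C_1 ≅ Z^12, C_2 ≅ Z^6.

∂_1: C_1 → C_0 is given by ∂[p,q] = [q] − [p].
As a 6×12 matrix over Z this has rank 5, with invariant factors (1,1,1,1,1).

∂_2: C_2 → C_1 acts by ∂[p,q,r] = [q,r] − [p,r] + [p,q]. For instance
  ∂PQT = QT − PT + PQ,
  ∂PSU = SU − PU + PS.
The 12×6 boundary matrix has rank 6 and Smith normal form diag(1,1,1,1,1,1).

Now H_k = ker ∂_k / im ∂_{k+1}, so:

  H_0: rank C_0 − rank ∂_1 = 6 − 5 = 1, and the invariant factors of ∂_1 are all 1, so H_0 = Z.
  H_1: rank ker ∂_1 − rank ∂_2 = (12 − 5) − 6 = 1, and the invariant factors of ∂_2 are all 1, so H_1 = Z.
  H_2: rank ker ∂_2 − rank ∂_3 = (6 − 6) − 0 = 0, and there is no ∂_3, so H_2 = 0.

As a check, the Euler characteristic is 6 − 12 + 6 = 0, which agrees with 1 − 1 + 0 = 0.

H_0 = Z,  H_1 = Z,  H_2 = 0.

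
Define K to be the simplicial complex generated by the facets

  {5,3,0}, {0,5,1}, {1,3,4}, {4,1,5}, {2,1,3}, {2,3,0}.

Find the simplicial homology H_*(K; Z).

We work with the vertex ordering 0 < 1 < 2 < 3 < 4 < 5. The simplices of K, each written with vertices in increasing order, are:

  0-simplices (6): [0], [1], [2], [3], [4], [5]
  1-simplices (12): [0,1], [0,2], [0,3], [0,5], [1,2], [1,3], [1,4], [1,5], [2,3], [3,4], [3,5], [4,5]
  2-simplices (6): [0,1,5], [0,2,3], [0,3,5], [1,2,3], [1,3,4], [1,4,5]

so the chain groups are C_0 ≅ Z^6, C_1 ≅ Z^12, C_2 ≅ Z^6.

Boundary ∂_1: C_1 → C_0 sends each edge [p,q] (with p < q) to q − p. For instance
  ∂[1,4] = [4] − [1].
As a 6×12 matrix over Z this has rank 5, with invariant factors (1,1,1,1,1).

Boundary ∂_2: C_2 → C_1 sends each 2-simplex [p,q,r] to [q,r] − [p,r] + [p,q]. For instance
  ∂[1,4,5] = [4,5] − [1,5] + [1,4],
  ∂[0,3,5] = [3,5] − [0,5] + [0,3].
The 12×6 boundary matrix has rank 6 and Smith normal form diag(1,1,1,1,1,1).

Now H_k = ker ∂_k / im ∂_{k+1}, so:

  H_0: rank C_0 − rank ∂_1 = 6 − 5 = 1, and the invariant factors of ∂_1 are all 1, so H_0 ≅ Z.
  H_1: rank ker ∂_1 − rank ∂_2 = (12 − 5) − 6 = 1, and the invariant factors of ∂_2 are all 1, so H_1 ≅ Z.
  H_2: rank ker ∂_2 − rank ∂_3 = (6 − 6) − 0 = 0, and there is no ∂_3, so H_2 ≅ 0.

H_0 ≅ Z,  H_1 ≅ Z,  H_2 = 0.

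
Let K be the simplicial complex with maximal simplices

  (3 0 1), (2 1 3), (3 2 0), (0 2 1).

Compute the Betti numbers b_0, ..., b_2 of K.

Take the total order 0 < 1 < 2 < 3 on the vertex set. Then K (dimension 2) consists of the simplices:

  0-simplices (4): [0], [1], [2], [3]
  1-simplices (6): [0,1], [0,2], [0,3], [1,2], [1,3], [2,3]
  2-simplices (4): [0,1,2], [0,1,3], [0,2,3], [1,2,3]

so the chain groups are C_0 ≅ Z^4, C_1 ≅ Z^6, C_2 ≅ Z^4.

The boundary map ∂_1: C_1 → C_0 is given by ∂[p,q] = [q] − [p]. For instance
  ∂[0,3] = [3] − [0].
The resulting 4×6 matrix has rank 3, and its Smith normal form has invariant factors (1,1,1).

The boundary map ∂_2: C_2 → C_1 acts by ∂[p,q,r] = [q,r] − [p,r] + [p,q]. For instance
  ∂[0,2,3] = [2,3] − [0,3] + [0,2],
  ∂[0,1,2] = [1,2] − [0,2] + [0,1].
The resulting 6×4 matrix has rank 3, and its Smith normal form has invariant factors (1,1,1).

Now H_k = ker ∂_k / im ∂_{k+1}, so:

  H_0: rank C_0 − rank ∂_1 = 4 − 3 = 1, and the invariant factors of ∂_1 are all 1, so H_0 = Z.
  H_1: rank ker ∂_1 − rank ∂_2 = (6 − 3) − 3 = 0, and the invariant factors of ∂_2 are all 1, so H_1 = 0.
  H_2: rank ker ∂_2 − rank ∂_3 = (4 − 3) − 0 = 1, and there is no ∂_3, so H_2 = Z.

As a check, the Euler characteristic is 4 − 6 + 4 = 2, which agrees with 1 − 0 + 1 = 2.

Hence the Betti numbers are b_0 = 1, b_1 = 0, b_2 = 1.

b_0 = 1, b_1 = 0, b_2 = 1.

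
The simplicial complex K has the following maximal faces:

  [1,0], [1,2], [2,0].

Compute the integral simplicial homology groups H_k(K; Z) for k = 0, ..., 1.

Fix the vertex order 0 < 1 < 2 and write every simplex with vertices in increasing order. Then dim K = 1 and the simplices of K are:

  0-simplices (3): [0], [1], [2]
  1-simplices (3): [0,1], [0,2], [1,2]

so the chain groups are C_0 ≅ Z^3, C_1 ≅ Z^3.

∂_1: C_1 → C_0 maps an edge to its endpoints' difference, ∂[p,q] = q − p. For instance
  ∂[0,1] = [1] − [0].
The resulting 3×3 matrix has rank 2, and its Smith normal form has invariant factors (1,1).

Computing H_k = (kernel of ∂_k) / (image of ∂_{k+1}):

  H_0: rank C_0 − rank ∂_1 = 3 − 2 = 1, and the invariant factors of ∂_1 are all 1, so H_0 = Z.
  H_1: rank ker ∂_1 − rank ∂_2 = (3 − 2) − 0 = 1, and there is no ∂_2, so H_1 = Z.

H_0 = Z,  H_1 = Z.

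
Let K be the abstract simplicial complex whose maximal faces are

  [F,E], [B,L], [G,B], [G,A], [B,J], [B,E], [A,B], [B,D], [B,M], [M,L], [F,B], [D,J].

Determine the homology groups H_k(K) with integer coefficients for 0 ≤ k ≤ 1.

Order the vertices as A < B < D < E < F < G < J < L < M. Listing each simplex with vertices in this order, K has dimension 1 with simplices:

  0-simplices (9): A, B, D, E, F, G, J, L, M
  1-simplices (12): AB, AG, BD, BE, BF, BG, BJ, BL, BM, DJ, EF, LM

giving chain groups C_0 ≅ Z^9, C_1 ≅ Z^12.

The boundary map ∂_1: C_1 → C_0 maps an edge to its endpoints' difference, ∂[p,q] = q − p. For instance
  ∂BG = G − B.
The resulting 9×12 matrix has rank 8, and its Smith normal form has invariant factors (1,1,1,1,1,1,1,1).

Reading off H_k = ker ∂_k / im ∂_{k+1}:

  H_0: rank C_0 − rank ∂_1 = 9 − 8 = 1, and the invariant factors of ∂_1 are all 1, so H_0 = Z.
  H_1: rank ker ∂_1 − rank ∂_2 = (12 − 8) − 0 = 4, and there is no ∂_2, so H_1 = Z^4.

As a check, the Euler characteristic is 9 − 12 = -3, which agrees with 1 − 4 = -3.

H_0 ≅ Z,  H_1 ≅ Z^4.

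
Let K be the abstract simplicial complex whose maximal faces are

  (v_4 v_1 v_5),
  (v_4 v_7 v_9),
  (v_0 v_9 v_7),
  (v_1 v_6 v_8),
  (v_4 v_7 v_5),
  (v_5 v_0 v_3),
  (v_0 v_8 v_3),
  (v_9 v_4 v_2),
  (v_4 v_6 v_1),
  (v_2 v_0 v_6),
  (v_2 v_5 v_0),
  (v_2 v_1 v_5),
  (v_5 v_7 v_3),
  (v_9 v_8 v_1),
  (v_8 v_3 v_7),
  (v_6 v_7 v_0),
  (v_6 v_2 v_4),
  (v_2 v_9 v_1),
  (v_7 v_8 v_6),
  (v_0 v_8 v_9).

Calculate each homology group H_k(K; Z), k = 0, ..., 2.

H_0 = Z,  H_1 = Z ⊕ Z/2,  H_2 = 0.

Fix the vertex order v_0 < v_1 < v_2 < v_3 < v_4 < v_5 < v_6 < v_7 < v_8 < v_9 and write every simplex with vertices in increasing order. Then dim K = 2 and the simplices of K are:

  0-simplices (10): [v_0], [v_1], [v_2], [v_3], [v_4], [v_5], [v_6], [v_7], [v_8], [v_9]
  1-simplices (30): (30 of them)
  2-simplices (20): (20 of them)

so the chain groups are C_0 ≅ Z^10, C_1 ≅ Z^30, C_2 ≅ Z^20.

∂_1: C_1 → C_0 sends each edge [p,q] (with p < q) to q − p. For instance
  ∂[v_5,v_7] = [v_7] − [v_5].
As a 10×30 matrix over Z this has rank 9, with invariant factors (1,1,1,1,1,1,1,1,1).

∂_2: C_2 → C_1 sends each 2-simplex [p,q,r] to [q,r] − [p,r] + [p,q]. For instance
  ∂[v_1,v_2,v_5] = [v_2,v_5] − [v_1,v_5] + [v_1,v_2],
  ∂[v_0,v_6,v_7] = [v_6,v_7] − [v_0,v_7] + [v_0,v_6].
This gives a 30×20 integer matrix of rank 20; reducing to Smith normal form yields diagonal entries (1,1,1,1,1,1,1,1,1,1,1,1,1,1,1,1,1,1,1,2).

Now H_k = ker ∂_k / im ∂_{k+1}, so:

  H_0: rank C_0 − rank ∂_1 = 10 − 9 = 1, and the invariant factors of ∂_1 are all 1, so H_0 = Z.
  H_1: rank ker ∂_1 − rank ∂_2 = (30 − 9) − 20 = 1, and ∂_2 has invariant factor 2 > 1, so H_1 = Z ⊕ Z/2.
  H_2: rank ker ∂_2 − rank ∂_3 = (20 − 20) − 0 = 0, and there is no ∂_3, so H_2 = 0.

(K is a triangulation of the Klein bottle.)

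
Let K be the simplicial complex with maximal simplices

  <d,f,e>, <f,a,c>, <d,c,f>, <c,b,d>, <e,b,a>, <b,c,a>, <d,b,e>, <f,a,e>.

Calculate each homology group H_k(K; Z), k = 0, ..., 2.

Order the vertices as a < b < c < d < e < f. Listing each simplex with vertices in this order, K has dimension 2 with simplices:

  0-simplices (6): a, b, c, d, e, f
  1-simplices (12): ab, ac, ae, af, bc, bd, be, cd, cf, de, df, ef
  2-simplices (8): abc, abe, acf, aef, bcd, bde, cdf, def

so the chain groups are C_0 ≅ Z^6, C_1 ≅ Z^12, C_2 ≅ Z^8.

∂_1: C_1 → C_0 maps an edge to its endpoints' difference, ∂[p,q] = q − p. For instance
  ∂ac = c − a.
As a 6×12 matrix over Z this has rank 5, with invariant factors (1,1,1,1,1).

Boundary ∂_2: C_2 → C_1 maps a triangle to the signed sum of its edges. For instance
  ∂cdf = df − cf + cd,
  ∂abc = bc − ac + ab.
As a 12×8 matrix over Z this has rank 7, with invariant factors (1,1,1,1,1,1,1).

Reading off H_k = ker ∂_k / im ∂_{k+1}:

  H_0: rank C_0 − rank ∂_1 = 6 − 5 = 1, and the invariant factors of ∂_1 are all 1, so H_0 = Z.
  H_1: rank ker ∂_1 − rank ∂_2 = (12 − 5) − 7 = 0, and the invariant factors of ∂_2 are all 1, so H_1 = 0.
  H_2: rank ker ∂_2 − rank ∂_3 = (8 − 7) − 0 = 1, and there is no ∂_3, so H_2 = Z.

(K is a triangulation of the 2-sphere S^2.)

H_0 ≅ Z,  H_1 = 0,  H_2 ≅ Z.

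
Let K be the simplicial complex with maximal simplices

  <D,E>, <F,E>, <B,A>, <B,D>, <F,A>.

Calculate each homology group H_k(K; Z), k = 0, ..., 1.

H_0 = Z,  H_1 = Z.

We work with the vertex ordering A < B < D < E < F. The simplices of K, each written with vertices in increasing order, are:

  0-simplices (5): A, B, D, E, F
  1-simplices (5): AB, AF, BD, DE, EF

Hence C_0 ≅ Z^5, C_1 ≅ Z^5.

∂_1: C_1 → C_0 maps an edge to its endpoints' difference, ∂[p,q] = q − p.
The 5×5 boundary matrix has rank 4 and Smith normal form diag(1,1,1,1).

Reading off H_k = ker ∂_k / im ∂_{k+1}:

  H_0: rank C_0 − rank ∂_1 = 5 − 4 = 1, and the invariant factors of ∂_1 are all 1, so H_0 = Z.
  H_1: rank ker ∂_1 − rank ∂_2 = (5 − 4) − 0 = 1, and there is no ∂_2, so H_1 = Z.

As a check, the Euler characteristic is 5 − 5 = 0, which agrees with 1 − 1 = 0.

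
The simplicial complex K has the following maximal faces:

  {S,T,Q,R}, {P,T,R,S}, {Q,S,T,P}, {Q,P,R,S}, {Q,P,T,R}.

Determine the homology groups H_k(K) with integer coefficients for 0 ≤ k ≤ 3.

H_0 ≅ Z,  H_1 = 0,  H_2 = 0,  H_3 ≅ Z.

K has 5 vertices, 10 edges, 10 triangles, 5 3-simplices.
rank ∂_0 = 0, rank ∂_1 = 4 ⇒ b_0 = 5 − 0 − 4 = 1; all invariant factors of ∂_1 are 1 so no torsion. So H_0 ≅ Z.
rank ∂_1 = 4, rank ∂_2 = 6 ⇒ b_1 = 10 − 4 − 6 = 0; all invariant factors of ∂_2 are 1 so no torsion. So H_1 ≅ 0.
rank ∂_2 = 6, rank ∂_3 = 4 ⇒ b_2 = 10 − 6 − 4 = 0; all invariant factors of ∂_3 are 1 so no torsion. So H_2 ≅ 0.
rank ∂_3 = 4, rank ∂_4 = 0 ⇒ b_3 = 5 − 4 − 0 = 1. So H_3 ≅ Z.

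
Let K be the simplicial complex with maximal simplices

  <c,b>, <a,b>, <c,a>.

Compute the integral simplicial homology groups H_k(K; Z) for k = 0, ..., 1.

H_0 ≅ Z,  H_1 ≅ Z.

K has 3 vertices, 3 edges.
rank ∂_0 = 0, rank ∂_1 = 2 ⇒ b_0 = 3 − 0 − 2 = 1; all invariant factors of ∂_1 are 1 so no torsion. So H_0 = Z.
rank ∂_1 = 2, rank ∂_2 = 0 ⇒ b_1 = 3 − 2 − 0 = 1. So H_1 = Z.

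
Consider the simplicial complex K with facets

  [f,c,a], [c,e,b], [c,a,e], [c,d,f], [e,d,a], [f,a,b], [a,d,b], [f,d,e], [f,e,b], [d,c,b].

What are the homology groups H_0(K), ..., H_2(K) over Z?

K has 6 vertices, 15 edges, 10 triangles.
rank ∂_0 = 0, rank ∂_1 = 5 ⇒ b_0 = 6 − 0 − 5 = 1; all invariant factors of ∂_1 are 1 so no torsion. So H_0 = Z.
rank ∂_1 = 5, rank ∂_2 = 10 ⇒ b_1 = 15 − 5 − 10 = 0; ∂_2 has invariant factor(s) [2] giving torsion. So H_1 = Z/2Z.
rank ∂_2 = 10, rank ∂_3 = 0 ⇒ b_2 = 10 − 10 − 0 = 0. So H_2 = 0.

H_0 = Z,  H_1 = Z/2Z,  H_2 = 0.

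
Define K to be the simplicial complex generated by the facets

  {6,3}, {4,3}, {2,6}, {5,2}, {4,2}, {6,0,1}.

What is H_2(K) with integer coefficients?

Take the total order 0 < 1 < 2 < 3 < 4 < 5 < 6 on the vertex set. Then K (dimension 2) consists of the simplices:

  0-simplices (7): [0], [1], [2], [3], [4], [5], [6]
  1-simplices (8): [0,1], [0,6], [1,6], [2,4], [2,5], [2,6], [3,4], [3,6]
  2-simplices (1): [0,1,6]

Hence C_0 ≅ Z^7, C_1 ≅ Z^8, C_2 ≅ Z^1.

The boundary map ∂_1: C_1 → C_0 is given by ∂[p,q] = [q] − [p].
As a 7×8 matrix over Z this has rank 6, with invariant factors (1,1,1,1,1,1).

∂_2: C_2 → C_1 acts by ∂[p,q,r] = [q,r] − [p,r] + [p,q]. For instance
  ∂[0,1,6] = [1,6] − [0,6] + [0,1].
This gives a 8×1 integer matrix of rank 1; reducing to Smith normal form yields diagonal entries (1).

Reading off H_k = ker ∂_k / im ∂_{k+1}:

  H_2: rank ker ∂_2 − rank ∂_3 = (1 − 1) − 0 = 0, and there is no ∂_3, so H_2 = 0.

H_2 = 0.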